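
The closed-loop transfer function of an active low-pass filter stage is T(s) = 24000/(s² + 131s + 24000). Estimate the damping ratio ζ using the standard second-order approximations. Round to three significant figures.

Matching coefficients with s² + 2ζω_n s + ω_n² gives ω_n² = 24000 ⇒ ω_n = 155 rad/s, and ζ = 131/(2ω_n) = 0.423.

ζ ≈ 0.423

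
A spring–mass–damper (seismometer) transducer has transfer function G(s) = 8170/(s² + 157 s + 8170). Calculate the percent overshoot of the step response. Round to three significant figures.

Comparing the denominator to s² + 2ζω_n s + ω_n²: ω_n = √8170 = 90.4 rad/s, and 2ζω_n = 157 so ζ = 157/(2·90.4) = 0.868.
%OS = 100 e^{−πζ/√(1−ζ²)} with ζ = 0.868 gives 0.407%.

%OS ≈ 0.407%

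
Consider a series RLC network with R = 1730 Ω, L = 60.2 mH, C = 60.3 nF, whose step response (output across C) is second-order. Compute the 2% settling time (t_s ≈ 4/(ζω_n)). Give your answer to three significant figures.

t_s ≈ 0.000278 s

For a series RLC circuit (capacitor voltage as output), ω_n = 1/√(LC) = 1/√(60.2 mH · 60.3 nF) = 16600 rad/s.
ζ = (R/2)·√(C/L) = (1730/2)·√(60.3 nF/60.2 mH) = 0.866.
t_s ≈ 4/(ζω_n) = 0.000278 s.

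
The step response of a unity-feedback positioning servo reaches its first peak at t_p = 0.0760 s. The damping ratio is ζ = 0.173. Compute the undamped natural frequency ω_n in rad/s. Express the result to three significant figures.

ω_n ≈ 42.0 rad/s

Peak time t_p = π/ω_d, so ω_d = π/t_p = π/0.0760 = 41.3 rad/s.
ω_n = ω_d/√(1−ζ²) = 41.3/√0.970 = 42.0 rad/s.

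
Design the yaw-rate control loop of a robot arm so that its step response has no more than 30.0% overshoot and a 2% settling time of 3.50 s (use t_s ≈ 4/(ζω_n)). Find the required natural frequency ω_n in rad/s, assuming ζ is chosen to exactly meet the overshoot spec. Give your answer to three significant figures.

Inverting the overshoot relation: ζ = |ln 0.300|/√(π² + ln²0.300) = 0.358.
From t_s ≈ 4/(ζω_n): ω_n = 4/(ζ·t_s) = 4/(0.358·3.50) = 3.19 rad/s.

ω_n ≈ 3.19 rad/s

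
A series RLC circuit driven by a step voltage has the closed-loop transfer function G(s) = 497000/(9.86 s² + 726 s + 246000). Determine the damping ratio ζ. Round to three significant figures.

ζ ≈ 0.233

Dividing through by 9.86: denominator becomes s² + 73.63 s + 24950.
So ω_n = √24950 = 158 rad/s and ζ = 73.63/(2·158) = 0.233.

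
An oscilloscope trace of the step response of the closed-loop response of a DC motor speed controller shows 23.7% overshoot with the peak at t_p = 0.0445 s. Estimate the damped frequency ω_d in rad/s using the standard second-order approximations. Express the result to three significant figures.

t_p = π/ω_d, so ω_d = π/0.0445 = 70.6 rad/s.

ω_d ≈ 70.6 rad/s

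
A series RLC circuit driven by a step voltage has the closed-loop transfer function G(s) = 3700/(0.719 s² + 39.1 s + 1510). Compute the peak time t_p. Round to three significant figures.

Dividing through by 0.719: denominator becomes s² + 54.38 s + 2100.
So ω_n = √2100 = 45.8 rad/s and ζ = 54.38/(2·45.8) = 0.593.
ω_d = ω_n√(1−ζ²) = 36.9 rad/s. t_p = π/ω_d = 0.0852 s.

t_p ≈ 0.0852 s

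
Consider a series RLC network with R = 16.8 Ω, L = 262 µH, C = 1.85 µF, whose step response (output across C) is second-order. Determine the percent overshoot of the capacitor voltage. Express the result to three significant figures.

For a series RLC circuit (capacitor voltage as output), ω_n = 1/√(LC) = 1/√(262 µH · 1.85 µF) = 45400 rad/s.
ζ = (R/2)·√(C/L) = (16.8/2)·√(1.85 µF/262 µH) = 0.706.
%OS = 100·exp(−πζ/√(1−ζ²)) = 4.37%.

%OS ≈ 4.37%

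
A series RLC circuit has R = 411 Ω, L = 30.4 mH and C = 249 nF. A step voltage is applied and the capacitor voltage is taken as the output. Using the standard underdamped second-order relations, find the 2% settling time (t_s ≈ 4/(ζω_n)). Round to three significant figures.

t_s ≈ 0.000592 s

For a series RLC circuit (capacitor voltage as output), ω_n = 1/√(LC) = 1/√(30.4 mH · 249 nF) = 11500 rad/s.
ζ = (R/2)·√(C/L) = (411/2)·√(249 nF/30.4 mH) = 0.588.
t_s ≈ 4/(ζω_n) = 0.000592 s.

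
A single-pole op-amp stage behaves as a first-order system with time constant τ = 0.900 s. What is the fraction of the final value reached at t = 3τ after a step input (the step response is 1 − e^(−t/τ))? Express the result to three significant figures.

y/y_∞ ≈ 0.950

y(t)/y_∞ = 1 − e^(−t/τ) = 1 − e^(−3) = 1 − e^(−3.00) = 0.950.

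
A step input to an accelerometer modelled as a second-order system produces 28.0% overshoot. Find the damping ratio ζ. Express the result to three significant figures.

ζ = −ln(OS)/√(π² + (ln OS)²). With OS = 0.280, ln OS = −1.273 and ζ = 1.273/3.390 = 0.376.

ζ ≈ 0.376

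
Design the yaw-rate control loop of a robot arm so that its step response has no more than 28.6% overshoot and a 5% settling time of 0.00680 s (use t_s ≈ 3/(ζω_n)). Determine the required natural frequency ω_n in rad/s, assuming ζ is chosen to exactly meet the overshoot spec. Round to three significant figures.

ζ = −ln(OS)/√(π² + (ln OS)²). With OS = 0.286, ln OS = −1.252 and ζ = 1.252/3.382 = 0.370.
Then ω_n = 3/(ζ t_s) = 3/(0.370 × 0.00680) = 1190 rad/s.

ω_n ≈ 1190 rad/s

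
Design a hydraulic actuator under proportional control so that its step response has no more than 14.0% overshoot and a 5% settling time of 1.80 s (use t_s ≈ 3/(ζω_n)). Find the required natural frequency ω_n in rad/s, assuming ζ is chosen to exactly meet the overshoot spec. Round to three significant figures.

ζ = −ln(OS)/√(π² + (ln OS)²). With OS = 0.140, ln OS = −1.966 and ζ = 1.966/3.706 = 0.531.
Then ω_n = 3/(ζ t_s) = 3/(0.531 × 1.80) = 3.14 rad/s.

ω_n ≈ 3.14 rad/s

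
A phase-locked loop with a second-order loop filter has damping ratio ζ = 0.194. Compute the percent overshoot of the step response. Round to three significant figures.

For an underdamped second-order system, %OS = 100·exp(−πζ/√(1−ζ²)).
πζ/√(1−ζ²) = π·0.194/√(1−0.0376) = 0.6213, so %OS = 100·e^(−0.6213) = 53.7%.

%OS ≈ 53.7%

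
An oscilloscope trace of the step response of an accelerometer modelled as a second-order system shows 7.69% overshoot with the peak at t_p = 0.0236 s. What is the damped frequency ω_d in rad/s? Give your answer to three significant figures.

ω_d ≈ 133 rad/s

t_p = π/ω_d, so ω_d = π/0.0236 = 133 rad/s.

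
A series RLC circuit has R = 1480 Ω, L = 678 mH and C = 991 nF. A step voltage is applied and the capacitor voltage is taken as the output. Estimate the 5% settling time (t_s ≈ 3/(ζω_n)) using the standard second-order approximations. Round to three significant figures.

For a series RLC circuit (capacitor voltage as output), ω_n = 1/√(LC) = 1/√(678 mH · 991 nF) = 1220 rad/s.
ζ = (R/2)·√(C/L) = (1480/2)·√(991 nF/678 mH) = 0.895.
t_s ≈ 3/(ζω_n) = 0.00275 s.

t_s ≈ 0.00275 s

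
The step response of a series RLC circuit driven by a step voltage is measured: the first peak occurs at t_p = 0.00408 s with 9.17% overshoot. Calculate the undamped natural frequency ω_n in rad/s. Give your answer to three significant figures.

The overshoot fixes ζ = −ln(OS)/√(π²+ln²(OS)) = 0.605.
From t_p = π/ω_d, ω_d = π/0.00408 = 770 rad/s, so ω_n = ω_d/√(1−ζ²) = 967 rad/s.

ω_n ≈ 967 rad/s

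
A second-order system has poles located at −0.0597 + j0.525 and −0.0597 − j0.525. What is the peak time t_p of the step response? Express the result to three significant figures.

t_p = π/ω_d with ω_d = 0.525 (the imaginary part), so t_p = 5.98 s.

t_p ≈ 5.98 s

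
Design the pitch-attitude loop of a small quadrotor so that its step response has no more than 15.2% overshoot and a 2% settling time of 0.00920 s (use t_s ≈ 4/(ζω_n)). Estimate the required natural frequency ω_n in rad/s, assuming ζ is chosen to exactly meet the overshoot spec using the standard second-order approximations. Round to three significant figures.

ω_n ≈ 845 rad/s

ζ = −ln(OS)/√(π² + (ln OS)²). With OS = 0.152, ln OS = −1.884 and ζ = 1.884/3.663 = 0.514.
From t_s ≈ 4/(ζω_n): ω_n = 4/(ζ·t_s) = 4/(0.514·0.00920) = 845 rad/s.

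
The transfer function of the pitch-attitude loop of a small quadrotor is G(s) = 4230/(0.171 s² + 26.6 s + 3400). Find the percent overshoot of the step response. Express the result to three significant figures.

Dividing through by 0.171: denominator becomes s² + 155.6 s + 19880.
So ω_n = √19880 = 141 rad/s and ζ = 155.6/(2·141) = 0.552.
Overshoot: exp(−π·0.552/√(1−0.552²)) = 0.125, i.e. 12.5%.

%OS ≈ 12.5%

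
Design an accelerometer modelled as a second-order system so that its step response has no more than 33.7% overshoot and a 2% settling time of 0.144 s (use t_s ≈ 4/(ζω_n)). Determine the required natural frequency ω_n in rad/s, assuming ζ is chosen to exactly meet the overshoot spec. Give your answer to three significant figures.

ω_n ≈ 84.9 rad/s

ζ = −ln(OS)/√(π² + (ln OS)²). With OS = 0.337, ln OS = −1.088 and ζ = 1.088/3.325 = 0.327.
Then ω_n = 4/(ζ t_s) = 4/(0.327 × 0.144) = 84.9 rad/s.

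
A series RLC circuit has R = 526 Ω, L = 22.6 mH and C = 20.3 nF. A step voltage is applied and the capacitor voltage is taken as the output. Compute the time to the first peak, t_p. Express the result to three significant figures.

t_p ≈ 0.0000695 s

For a series RLC circuit (capacitor voltage as output), ω_n = 1/√(LC) = 1/√(22.6 mH · 20.3 nF) = 46700 rad/s.
ζ = (R/2)·√(C/L) = (526/2)·√(20.3 nF/22.6 mH) = 0.249.
ω_d = 46700·√(1 − 0.249²) = 45200 rad/s. t_p = π/ω_d = 0.0000695 s.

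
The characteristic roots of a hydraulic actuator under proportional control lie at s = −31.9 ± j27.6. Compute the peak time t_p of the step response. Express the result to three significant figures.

t_p = π/ω_d with ω_d = 27.6 (the imaginary part), so t_p = 0.114 s.

t_p ≈ 0.114 s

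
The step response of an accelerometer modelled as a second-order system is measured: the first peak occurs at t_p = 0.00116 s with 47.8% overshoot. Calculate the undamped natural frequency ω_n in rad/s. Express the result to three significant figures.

The overshoot fixes ζ = −ln(OS)/√(π²+ln²(OS)) = 0.229.
t_p = π/ω_d ⇒ ω_d = 2710 rad/s; then ω_n = ω_d/√(1−ζ²) = 2780 rad/s.

ω_n ≈ 2780 rad/s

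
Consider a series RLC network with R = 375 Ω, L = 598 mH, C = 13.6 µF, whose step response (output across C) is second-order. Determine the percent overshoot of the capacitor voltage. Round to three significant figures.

%OS ≈ 0.188%

For a series RLC circuit (capacitor voltage as output), ω_n = 1/√(LC) = 1/√(598 mH · 13.6 µF) = 351 rad/s.
ζ = (R/2)·√(C/L) = (375/2)·√(13.6 µF/598 mH) = 0.894.
Overshoot: exp(−π·0.894/√(1−0.894²)) = 0.00188, i.e. 0.188%.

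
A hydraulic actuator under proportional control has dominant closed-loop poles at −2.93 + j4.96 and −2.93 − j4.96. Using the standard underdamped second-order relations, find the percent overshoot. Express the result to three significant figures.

The poles are at −σ ± jω_d with σ = 2.93 and ω_d = 4.96, so ω_n = √(σ²+ω_d²) = 5.76 rad/s and ζ = σ/ω_n = 0.509.
%OS = 100 e^{−πζ/√(1−ζ²)} with ζ = 0.509 gives 15.6%.

%OS ≈ 15.6%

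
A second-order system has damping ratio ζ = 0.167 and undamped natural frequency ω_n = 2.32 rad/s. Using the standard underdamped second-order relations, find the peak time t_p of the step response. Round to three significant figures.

t_p ≈ 1.37 s

The damped frequency is ω_d = ω_n√(1−ζ²) = 2.32·√(1−0.0279) = 2.29 rad/s.
Peak time t_p = π/ω_d = π/2.29 = 1.37 s.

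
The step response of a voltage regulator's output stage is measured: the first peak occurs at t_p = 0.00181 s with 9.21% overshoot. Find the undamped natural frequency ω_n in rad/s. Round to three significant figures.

From the overshoot, ζ = −ln(OS)/√(π²+ln²(OS)) = 0.605.
t_p = π/ω_d ⇒ ω_d = 1740 rad/s; then ω_n = ω_d/√(1−ζ²) = 2180 rad/s.

ω_n ≈ 2180 rad/s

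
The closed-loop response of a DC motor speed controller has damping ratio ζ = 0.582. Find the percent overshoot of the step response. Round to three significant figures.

For an underdamped second-order system, %OS = 100·exp(−πζ/√(1−ζ²)).
πζ/√(1−ζ²) = π·0.582/√(1−0.339) = 2.248, so %OS = 100·e^(−2.248) = 10.6%.

%OS ≈ 10.6%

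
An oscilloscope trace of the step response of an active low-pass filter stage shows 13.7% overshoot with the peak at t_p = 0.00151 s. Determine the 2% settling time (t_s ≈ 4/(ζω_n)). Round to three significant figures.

t_s ≈ 0.00304 s

The overshoot fixes ζ = −ln(OS)/√(π²+ln²(OS)) = 0.535.
t_p = π/ω_d ⇒ ω_d = 2080 rad/s; then ω_n = ω_d/√(1−ζ²) = 2460 rad/s.
t_s ≈ 4/(ζω_n) = 4/(0.535·2460) = 0.00304 s.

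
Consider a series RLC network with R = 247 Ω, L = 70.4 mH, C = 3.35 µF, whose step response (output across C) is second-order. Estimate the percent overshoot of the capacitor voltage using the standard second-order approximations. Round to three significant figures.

%OS ≈ 0.603%

For a series RLC circuit (capacitor voltage as output), ω_n = 1/√(LC) = 1/√(70.4 mH · 3.35 µF) = 2060 rad/s.
ζ = (R/2)·√(C/L) = (247/2)·√(3.35 µF/70.4 mH) = 0.852.
Overshoot: exp(−π·0.852/√(1−0.852²)) = 0.00603, i.e. 0.603%.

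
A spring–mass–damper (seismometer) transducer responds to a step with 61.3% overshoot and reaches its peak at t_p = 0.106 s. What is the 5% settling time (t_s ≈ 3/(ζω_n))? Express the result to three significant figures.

t_s ≈ 0.650 s

From the overshoot, ζ = −ln(OS)/√(π²+ln²(OS)) = 0.154.
From t_p = π/ω_d, ω_d = π/0.106 = 29.6 rad/s, so ω_n = ω_d/√(1−ζ²) = 30.0 rad/s.
t_s ≈ 3/(ζω_n) = 3/(0.154·30.0) = 0.650 s.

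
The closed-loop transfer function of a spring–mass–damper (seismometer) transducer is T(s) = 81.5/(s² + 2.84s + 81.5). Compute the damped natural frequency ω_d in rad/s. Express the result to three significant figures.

ω_d ≈ 8.92 rad/s

Matching coefficients with s² + 2ζω_n s + ω_n² gives ω_n² = 81.5 ⇒ ω_n = 9.03 rad/s, and ζ = 2.84/(2ω_n) = 0.157.
ω_d = ω_n√(1−ζ²) = 8.92 rad/s.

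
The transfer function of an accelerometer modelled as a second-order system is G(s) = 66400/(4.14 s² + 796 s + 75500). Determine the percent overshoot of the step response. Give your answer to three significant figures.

%OS ≈ 4.14%

Dividing through by 4.14: denominator becomes s² + 192.3 s + 18240.
So ω_n = √18240 = 135 rad/s and ζ = 192.3/(2·135) = 0.712.
%OS = 100·exp(−πζ/√(1−ζ²)) = 4.14%.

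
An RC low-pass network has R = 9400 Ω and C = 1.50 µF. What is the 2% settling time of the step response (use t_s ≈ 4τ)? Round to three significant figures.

t_s ≈ 0.0564 s

τ = RC = 9400 × 1.50 µF = 0.0141 s.
t_s ≈ 4τ = 0.0564 s.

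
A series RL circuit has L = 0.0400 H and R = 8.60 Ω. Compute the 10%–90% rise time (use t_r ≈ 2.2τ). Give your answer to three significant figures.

t_r ≈ 0.0102 s

τ = L/R = 0.0400/8.60 = 0.00465 s.
t_r ≈ 2.2τ = 0.0102 s.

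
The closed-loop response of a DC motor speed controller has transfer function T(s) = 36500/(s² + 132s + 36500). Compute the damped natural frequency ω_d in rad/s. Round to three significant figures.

ω_d ≈ 179 rad/s

ω_n = √36500 = 191 rad/s; ζ = 132/(2·191) = 0.345.
ω_d = ω_n√(1−ζ²) = 179 rad/s.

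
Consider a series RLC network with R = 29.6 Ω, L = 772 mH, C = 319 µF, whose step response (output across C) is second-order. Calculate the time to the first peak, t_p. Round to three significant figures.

t_p ≈ 0.0517 s

For a series RLC circuit (capacitor voltage as output), ω_n = 1/√(LC) = 1/√(772 mH · 319 µF) = 63.7 rad/s.
ζ = (R/2)·√(C/L) = (29.6/2)·√(319 µF/772 mH) = 0.301.
ω_d = ω_n√(1−ζ²) = 60.8 rad/s. t_p = π/ω_d = 0.0517 s.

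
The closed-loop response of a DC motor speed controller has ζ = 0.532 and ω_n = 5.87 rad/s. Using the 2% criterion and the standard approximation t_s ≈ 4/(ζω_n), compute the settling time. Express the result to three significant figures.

t_s ≈ 1.28 s

t_s ≈ 4/(ζω_n) = 4/(0.532 × 5.87) = 1.28 s.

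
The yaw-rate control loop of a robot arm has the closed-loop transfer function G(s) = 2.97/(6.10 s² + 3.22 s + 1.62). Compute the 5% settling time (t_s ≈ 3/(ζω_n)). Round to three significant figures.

Dividing through by 6.10: denominator becomes s² + 0.5279 s + 0.2656.
So ω_n = √0.2656 = 0.515 rad/s and ζ = 0.5279/(2·0.515) = 0.512.
t_s ≈ 3/(ζω_n) = 11.4 s.

t_s ≈ 11.4 s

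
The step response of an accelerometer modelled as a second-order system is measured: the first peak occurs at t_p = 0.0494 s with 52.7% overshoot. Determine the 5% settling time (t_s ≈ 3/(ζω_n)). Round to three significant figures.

t_s ≈ 0.231 s

From the overshoot, ζ = −ln(OS)/√(π²+ln²(OS)) = 0.200.
t_p = π/ω_d ⇒ ω_d = 63.6 rad/s; then ω_n = ω_d/√(1−ζ²) = 64.9 rad/s.
t_s ≈ 3/(ζω_n) = 3/(0.200·64.9) = 0.231 s.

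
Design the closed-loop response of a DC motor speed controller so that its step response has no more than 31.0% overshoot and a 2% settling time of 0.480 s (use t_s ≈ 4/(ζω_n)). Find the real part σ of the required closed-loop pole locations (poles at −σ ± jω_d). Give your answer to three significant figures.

σ ≈ 8.33

The settling-time spec alone fixes σ = ζω_n = 4/t_s = 4/0.480 = 8.33.
(Overshoot then fixes ζ = 0.349 and hence ω_d = σ·√(1−ζ²)/ζ = 22.4 rad/s.)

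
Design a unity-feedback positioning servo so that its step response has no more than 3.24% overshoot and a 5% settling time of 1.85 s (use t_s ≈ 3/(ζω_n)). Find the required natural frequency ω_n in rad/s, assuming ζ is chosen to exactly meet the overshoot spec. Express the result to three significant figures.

ω_n ≈ 2.20 rad/s

Inverting the overshoot relation: ζ = |ln 0.0324|/√(π² + ln²0.0324) = 0.737.
From t_s ≈ 3/(ζω_n): ω_n = 3/(ζ·t_s) = 3/(0.737·1.85) = 2.20 rad/s.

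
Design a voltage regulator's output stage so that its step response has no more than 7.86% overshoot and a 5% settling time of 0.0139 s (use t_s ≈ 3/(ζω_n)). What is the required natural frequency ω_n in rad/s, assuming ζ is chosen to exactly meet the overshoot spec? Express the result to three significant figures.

ω_n ≈ 343 rad/s

ζ = −ln(OS)/√(π² + (ln OS)²). With OS = 0.0786, ln OS = −2.543 and ζ = 2.543/4.042 = 0.629.
From t_s ≈ 3/(ζω_n): ω_n = 3/(ζ·t_s) = 3/(0.629·0.0139) = 343 rad/s.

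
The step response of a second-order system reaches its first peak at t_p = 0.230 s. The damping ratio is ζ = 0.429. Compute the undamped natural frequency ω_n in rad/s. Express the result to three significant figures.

ω_n ≈ 15.1 rad/s

Peak time t_p = π/ω_d, so ω_d = π/t_p = π/0.230 = 13.7 rad/s.
ω_n = ω_d/√(1−ζ²) = 13.7/√0.816 = 15.1 rad/s.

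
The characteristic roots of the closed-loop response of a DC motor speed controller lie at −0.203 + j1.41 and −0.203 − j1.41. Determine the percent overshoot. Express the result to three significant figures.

%OS ≈ 63.6%

The poles are at −σ ± jω_d with σ = 0.203 and ω_d = 1.41, so ω_n = √(σ²+ω_d²) = 1.42 rad/s and ζ = σ/ω_n = 0.143.
%OS = 100·exp(−πζ/√(1−ζ²)) = 63.6%.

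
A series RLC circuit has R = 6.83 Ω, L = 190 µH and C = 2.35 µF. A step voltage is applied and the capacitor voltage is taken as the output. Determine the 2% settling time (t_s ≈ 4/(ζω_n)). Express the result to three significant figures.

t_s ≈ 0.000223 s

For a series RLC circuit (capacitor voltage as output), ω_n = 1/√(LC) = 1/√(190 µH · 2.35 µF) = 47300 rad/s.
ζ = (R/2)·√(C/L) = (6.83/2)·√(2.35 µF/190 µH) = 0.380.
t_s ≈ 4/(ζω_n) = 0.000223 s.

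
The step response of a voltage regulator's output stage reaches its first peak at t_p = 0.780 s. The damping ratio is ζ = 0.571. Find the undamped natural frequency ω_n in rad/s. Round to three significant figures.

ω_n ≈ 4.91 rad/s

Peak time t_p = π/ω_d, so ω_d = π/t_p = π/0.780 = 4.03 rad/s.
ω_n = ω_d/√(1−ζ²) = 4.03/√0.674 = 4.91 rad/s.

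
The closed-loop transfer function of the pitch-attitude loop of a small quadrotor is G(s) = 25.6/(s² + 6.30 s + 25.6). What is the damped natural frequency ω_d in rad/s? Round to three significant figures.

Matching coefficients with s² + 2ζω_n s + ω_n² gives ω_n² = 25.6 ⇒ ω_n = 5.06 rad/s, and ζ = 6.30/(2ω_n) = 0.623.
ω_d = 5.06·√(1 − 0.623²) = 3.96 rad/s.

ω_d ≈ 3.96 rad/s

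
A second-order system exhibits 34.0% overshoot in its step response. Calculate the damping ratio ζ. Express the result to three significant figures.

Inverting the overshoot relation: ζ = |ln 0.340|/√(π² + ln²0.340) = 0.325.

ζ ≈ 0.325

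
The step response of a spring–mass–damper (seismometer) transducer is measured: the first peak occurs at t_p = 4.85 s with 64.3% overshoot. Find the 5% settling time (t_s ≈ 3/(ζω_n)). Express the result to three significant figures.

ζ from %OS: ζ = |ln 0.643|/√(π²+ln²0.643) = 0.139.
t_p = π/ω_d ⇒ ω_d = 0.648 rad/s; then ω_n = ω_d/√(1−ζ²) = 0.654 rad/s.
t_s ≈ 3/(ζω_n) = 3/(0.139·0.654) = 32.9 s.

t_s ≈ 32.9 s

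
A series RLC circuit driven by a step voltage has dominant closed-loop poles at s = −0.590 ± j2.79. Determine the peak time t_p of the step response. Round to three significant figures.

t_p = π/ω_d with ω_d = 2.79 (the imaginary part), so t_p = 1.13 s.

t_p ≈ 1.13 s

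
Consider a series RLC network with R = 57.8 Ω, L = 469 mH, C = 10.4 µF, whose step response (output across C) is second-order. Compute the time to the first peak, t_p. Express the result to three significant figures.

t_p ≈ 0.00700 s

For a series RLC circuit (capacitor voltage as output), ω_n = 1/√(LC) = 1/√(469 mH · 10.4 µF) = 453 rad/s.
ζ = (R/2)·√(C/L) = (57.8/2)·√(10.4 µF/469 mH) = 0.136.
ω_d = ω_n√(1−ζ²) = 449 rad/s. t_p = π/ω_d = 0.00700 s.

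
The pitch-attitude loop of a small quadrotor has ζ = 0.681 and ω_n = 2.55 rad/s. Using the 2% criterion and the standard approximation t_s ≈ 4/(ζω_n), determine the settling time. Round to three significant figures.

t_s ≈ 4/(ζω_n) = 4/(0.681 × 2.55) = 2.30 s.

t_s ≈ 2.30 s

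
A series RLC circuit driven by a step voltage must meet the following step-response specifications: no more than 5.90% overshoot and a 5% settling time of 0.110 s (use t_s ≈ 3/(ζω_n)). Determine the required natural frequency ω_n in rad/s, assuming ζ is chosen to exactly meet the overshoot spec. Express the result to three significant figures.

ω_n ≈ 40.7 rad/s

Inverting the overshoot relation: ζ = |ln 0.0590|/√(π² + ln²0.0590) = 0.669.
From t_s ≈ 3/(ζω_n): ω_n = 3/(ζ·t_s) = 3/(0.669·0.110) = 40.7 rad/s.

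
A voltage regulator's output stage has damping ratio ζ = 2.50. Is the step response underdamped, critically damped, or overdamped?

Since ζ = 2.50 > 1, the system is overdamped.

overdamped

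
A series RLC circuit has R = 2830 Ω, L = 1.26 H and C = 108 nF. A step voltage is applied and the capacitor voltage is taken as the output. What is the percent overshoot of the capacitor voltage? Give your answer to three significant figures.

For a series RLC circuit (capacitor voltage as output), ω_n = 1/√(LC) = 1/√(1.26 H · 108 nF) = 2710 rad/s.
ζ = (R/2)·√(C/L) = (2830/2)·√(108 nF/1.26 H) = 0.414.
%OS = 100 e^{−πζ/√(1−ζ²)} with ζ = 0.414 gives 23.9%.

%OS ≈ 23.9%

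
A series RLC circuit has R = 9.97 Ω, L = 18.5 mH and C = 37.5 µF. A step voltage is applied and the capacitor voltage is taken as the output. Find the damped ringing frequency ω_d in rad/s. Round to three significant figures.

ω_d ≈ 1170 rad/s

For a series RLC circuit (capacitor voltage as output), ω_n = 1/√(LC) = 1/√(18.5 mH · 37.5 µF) = 1200 rad/s.
ζ = (R/2)·√(C/L) = (9.97/2)·√(37.5 µF/18.5 mH) = 0.224.
ω_d = 1200·√(1 − 0.224²) = 1170 rad/s.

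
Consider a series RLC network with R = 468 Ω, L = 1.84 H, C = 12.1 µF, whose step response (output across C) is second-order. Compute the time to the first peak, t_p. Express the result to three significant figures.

For a series RLC circuit (capacitor voltage as output), ω_n = 1/√(LC) = 1/√(1.84 H · 12.1 µF) = 212 rad/s.
ζ = (R/2)·√(C/L) = (468/2)·√(12.1 µF/1.84 H) = 0.600.
ω_d = ω_n√(1−ζ²) = 170 rad/s. t_p = π/ω_d = 0.0185 s.

t_p ≈ 0.0185 s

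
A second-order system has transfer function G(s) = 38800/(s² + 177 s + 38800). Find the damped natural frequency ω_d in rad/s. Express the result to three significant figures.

ω_d ≈ 176 rad/s

ω_n = √38800 = 197 rad/s; ζ = 177/(2·197) = 0.449.
ω_d = 197·√(1 − 0.449²) = 176 rad/s.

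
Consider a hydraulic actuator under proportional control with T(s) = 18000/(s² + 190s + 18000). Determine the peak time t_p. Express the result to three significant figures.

t_p ≈ 0.0332 s

ω_n = √18000 = 134 rad/s; ζ = 190/(2·134) = 0.708.
ω_d = 134·√(1 − 0.708²) = 94.7 rad/s. Then t_p = π/ω_d = 0.0332 s.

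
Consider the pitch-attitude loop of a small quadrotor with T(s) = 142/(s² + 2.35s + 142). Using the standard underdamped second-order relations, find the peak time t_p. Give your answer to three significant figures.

t_p ≈ 0.265 s

ω_n = √142 = 11.9 rad/s; ζ = 2.35/(2·11.9) = 0.0986.
ω_d = 11.9·√(1 − 0.0986²) = 11.9 rad/s. Then t_p = π/ω_d = 0.265 s.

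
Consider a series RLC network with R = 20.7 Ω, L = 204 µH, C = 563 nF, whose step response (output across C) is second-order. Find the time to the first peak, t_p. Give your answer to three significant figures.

For a series RLC circuit (capacitor voltage as output), ω_n = 1/√(LC) = 1/√(204 µH · 563 nF) = 93300 rad/s.
ζ = (R/2)·√(C/L) = (20.7/2)·√(563 nF/204 µH) = 0.544.
ω_d = 93300·√(1 − 0.544²) = 78300 rad/s. t_p = π/ω_d = 0.0000401 s.

t_p ≈ 0.0000401 s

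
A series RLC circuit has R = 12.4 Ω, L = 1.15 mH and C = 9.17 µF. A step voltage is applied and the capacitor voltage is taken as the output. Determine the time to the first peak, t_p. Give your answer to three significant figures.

For a series RLC circuit (capacitor voltage as output), ω_n = 1/√(LC) = 1/√(1.15 mH · 9.17 µF) = 9740 rad/s.
ζ = (R/2)·√(C/L) = (12.4/2)·√(9.17 µF/1.15 mH) = 0.554.
The damped frequency ω_d = ω_n√(1−ζ²) = 8110 rad/s. t_p = π/ω_d = 0.000387 s.

t_p ≈ 0.000387 s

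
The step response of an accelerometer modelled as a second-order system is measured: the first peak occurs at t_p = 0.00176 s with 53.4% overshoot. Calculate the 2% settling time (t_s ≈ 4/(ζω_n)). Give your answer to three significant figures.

The overshoot fixes ζ = −ln(OS)/√(π²+ln²(OS)) = 0.196.
From t_p = π/ω_d, ω_d = π/0.00176 = 1780 rad/s, so ω_n = ω_d/√(1−ζ²) = 1820 rad/s.
t_s ≈ 4/(ζω_n) = 4/(0.196·1820) = 0.0112 s.

t_s ≈ 0.0112 s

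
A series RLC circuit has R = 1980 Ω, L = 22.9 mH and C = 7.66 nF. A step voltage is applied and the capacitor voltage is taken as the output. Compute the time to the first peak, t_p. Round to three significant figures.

For a series RLC circuit (capacitor voltage as output), ω_n = 1/√(LC) = 1/√(22.9 mH · 7.66 nF) = 75500 rad/s.
ζ = (R/2)·√(C/L) = (1980/2)·√(7.66 nF/22.9 mH) = 0.573.
ω_d = ω_n√(1−ζ²) = 61900 rad/s. t_p = π/ω_d = 0.0000508 s.

t_p ≈ 0.0000508 s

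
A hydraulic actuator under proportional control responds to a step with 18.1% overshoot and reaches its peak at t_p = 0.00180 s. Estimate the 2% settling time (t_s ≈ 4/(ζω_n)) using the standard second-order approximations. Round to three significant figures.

ζ from %OS: ζ = |ln 0.181|/√(π²+ln²0.181) = 0.478.
From t_p = π/ω_d, ω_d = π/0.00180 = 1750 rad/s, so ω_n = ω_d/√(1−ζ²) = 1990 rad/s.
t_s ≈ 4/(ζω_n) = 4/(0.478·1990) = 0.00421 s.

t_s ≈ 0.00421 s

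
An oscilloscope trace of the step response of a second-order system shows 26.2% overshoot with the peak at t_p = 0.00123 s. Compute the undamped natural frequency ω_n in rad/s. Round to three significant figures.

ω_n ≈ 2780 rad/s

The overshoot fixes ζ = −ln(OS)/√(π²+ln²(OS)) = 0.392.
From t_p = π/ω_d, ω_d = π/0.00123 = 2550 rad/s, so ω_n = ω_d/√(1−ζ²) = 2780 rad/s.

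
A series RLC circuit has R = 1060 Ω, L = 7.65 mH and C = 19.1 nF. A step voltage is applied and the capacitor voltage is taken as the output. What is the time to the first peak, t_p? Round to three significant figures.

t_p ≈ 0.0000695 s

For a series RLC circuit (capacitor voltage as output), ω_n = 1/√(LC) = 1/√(7.65 mH · 19.1 nF) = 82700 rad/s.
ζ = (R/2)·√(C/L) = (1060/2)·√(19.1 nF/7.65 mH) = 0.837.
ω_d = ω_n√(1−ζ²) = 45200 rad/s. t_p = π/ω_d = 0.0000695 s.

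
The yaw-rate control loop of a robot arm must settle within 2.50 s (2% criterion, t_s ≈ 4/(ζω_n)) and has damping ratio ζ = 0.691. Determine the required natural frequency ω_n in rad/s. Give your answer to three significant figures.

Rearranging t_s ≈ 4/(ζω_n) gives ω_n = 4/(ζ·t_s) = 4/(0.691 × 2.50) = 2.32 rad/s.

ω_n ≈ 2.32 rad/s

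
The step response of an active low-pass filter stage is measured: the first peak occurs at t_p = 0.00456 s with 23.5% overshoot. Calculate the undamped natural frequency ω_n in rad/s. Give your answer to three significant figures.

The overshoot fixes ζ = −ln(OS)/√(π²+ln²(OS)) = 0.419.
From t_p = π/ω_d, ω_d = π/0.00456 = 689 rad/s, so ω_n = ω_d/√(1−ζ²) = 759 rad/s.

ω_n ≈ 759 rad/s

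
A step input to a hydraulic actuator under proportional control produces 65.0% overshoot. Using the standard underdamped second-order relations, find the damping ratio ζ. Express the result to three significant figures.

Inverting the overshoot relation: ζ = |ln 0.650|/√(π² + ln²0.650) = 0.136.

ζ ≈ 0.136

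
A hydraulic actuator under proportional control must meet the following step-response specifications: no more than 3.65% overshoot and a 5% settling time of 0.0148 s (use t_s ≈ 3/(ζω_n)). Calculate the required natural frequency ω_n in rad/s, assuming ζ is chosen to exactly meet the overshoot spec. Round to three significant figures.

Inverting the overshoot relation: ζ = |ln 0.0365|/√(π² + ln²0.0365) = 0.725.
From t_s ≈ 3/(ζω_n): ω_n = 3/(ζ·t_s) = 3/(0.725·0.0148) = 279 rad/s.

ω_n ≈ 279 rad/s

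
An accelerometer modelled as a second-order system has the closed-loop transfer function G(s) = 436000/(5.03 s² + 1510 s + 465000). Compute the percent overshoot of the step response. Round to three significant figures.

%OS ≈ 16.8%

Dividing through by 5.03: denominator becomes s² + 300.2 s + 92450.
So ω_n = √92450 = 304 rad/s and ζ = 300.2/(2·304) = 0.494.
%OS = 100 e^{−πζ/√(1−ζ²)} with ζ = 0.494 gives 16.8%.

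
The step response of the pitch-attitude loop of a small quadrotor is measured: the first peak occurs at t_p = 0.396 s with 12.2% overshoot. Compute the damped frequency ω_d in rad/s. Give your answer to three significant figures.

t_p = π/ω_d, so ω_d = π/0.396 = 7.93 rad/s.

ω_d ≈ 7.93 rad/s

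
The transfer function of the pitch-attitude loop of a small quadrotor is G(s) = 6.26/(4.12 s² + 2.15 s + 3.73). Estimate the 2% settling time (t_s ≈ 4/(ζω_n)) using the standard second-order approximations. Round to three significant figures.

Dividing through by 4.12: denominator becomes s² + 0.5218 s + 0.9053.
So ω_n = √0.9053 = 0.951 rad/s and ζ = 0.5218/(2·0.951) = 0.274.
t_s ≈ 4/(ζω_n) = 15.3 s.

t_s ≈ 15.3 s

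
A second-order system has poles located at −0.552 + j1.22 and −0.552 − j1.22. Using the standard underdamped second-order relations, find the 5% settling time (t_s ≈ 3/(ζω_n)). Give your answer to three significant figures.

t_s ≈ 5.43 s

For poles at −σ ± jω_d, ζω_n = σ = 0.552, so t_s ≈ 3/σ = 5.43 s.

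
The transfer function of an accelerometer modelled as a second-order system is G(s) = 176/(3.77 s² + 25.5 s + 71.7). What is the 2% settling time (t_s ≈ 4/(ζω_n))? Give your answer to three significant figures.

t_s ≈ 1.18 s

Dividing through by 3.77: denominator becomes s² + 6.764 s + 19.02.
So ω_n = √19.02 = 4.36 rad/s and ζ = 6.764/(2·4.36) = 0.775.
t_s ≈ 4/(ζω_n) = 1.18 s.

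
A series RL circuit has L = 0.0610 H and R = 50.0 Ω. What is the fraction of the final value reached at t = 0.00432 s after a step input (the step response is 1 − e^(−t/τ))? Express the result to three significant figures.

y/y_∞ ≈ 0.971

τ = L/R = 0.0610/50.0 = 0.00122 s.
y(t)/y_∞ = 1 − e^(−t/τ) = 1 − e^(−0.00432/0.00122) = 1 − e^(−3.54) = 0.971.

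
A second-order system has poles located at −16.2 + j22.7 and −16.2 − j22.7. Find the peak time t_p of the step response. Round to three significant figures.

t_p = π/ω_d with ω_d = 22.7 (the imaginary part), so t_p = 0.138 s.

t_p ≈ 0.138 s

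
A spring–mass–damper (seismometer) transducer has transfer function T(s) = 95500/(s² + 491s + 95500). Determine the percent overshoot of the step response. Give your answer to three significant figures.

Comparing the denominator to s² + 2ζω_n s + ω_n²: ω_n = √95500 = 309 rad/s, and 2ζω_n = 491 so ζ = 491/(2·309) = 0.794.
Overshoot: exp(−π·0.794/√(1−0.794²)) = 0.0164, i.e. 1.64%.

%OS ≈ 1.64%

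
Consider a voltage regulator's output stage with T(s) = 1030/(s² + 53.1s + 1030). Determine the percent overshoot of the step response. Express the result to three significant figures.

ω_n = √1030 = 32.1 rad/s; ζ = 53.1/(2·32.1) = 0.827.
%OS = 100 e^{−πζ/√(1−ζ²)} with ζ = 0.827 gives 0.979%.

%OS ≈ 0.979%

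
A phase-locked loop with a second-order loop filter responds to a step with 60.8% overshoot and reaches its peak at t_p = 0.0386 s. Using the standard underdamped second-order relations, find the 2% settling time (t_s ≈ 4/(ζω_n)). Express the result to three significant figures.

t_s ≈ 0.310 s

From the overshoot, ζ = −ln(OS)/√(π²+ln²(OS)) = 0.156.
t_p = π/ω_d ⇒ ω_d = 81.4 rad/s; then ω_n = ω_d/√(1−ζ²) = 82.4 rad/s.
t_s ≈ 4/(ζω_n) = 4/(0.156·82.4) = 0.310 s.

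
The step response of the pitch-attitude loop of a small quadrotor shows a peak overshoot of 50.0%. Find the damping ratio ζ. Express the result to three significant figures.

From %OS = 100·exp(−πζ/√(1−ζ²)), invert to get ζ = −ln(OS)/√(π² + ln²(OS)) with OS = 0.500.
−ln 0.500 = 0.6931, so ζ = 0.6931/√(π² + 0.4805) = 0.215.

ζ ≈ 0.215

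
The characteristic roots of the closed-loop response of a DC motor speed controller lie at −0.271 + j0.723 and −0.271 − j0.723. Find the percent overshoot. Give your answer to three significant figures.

%OS ≈ 30.8%

|pole| = ω_n = √(0.271² + 0.723²) = 0.772 rad/s; ζ = cos θ = σ/ω_n = 0.351.
Overshoot: exp(−π·0.351/√(1−0.351²)) = 0.308, i.e. 30.8%.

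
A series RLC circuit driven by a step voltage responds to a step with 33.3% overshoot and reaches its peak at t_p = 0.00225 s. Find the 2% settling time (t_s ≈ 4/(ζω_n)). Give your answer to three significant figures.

t_s ≈ 0.00818 s

The overshoot fixes ζ = −ln(OS)/√(π²+ln²(OS)) = 0.330.
From t_p = π/ω_d, ω_d = π/0.00225 = 1400 rad/s, so ω_n = ω_d/√(1−ζ²) = 1480 rad/s.
t_s ≈ 4/(ζω_n) = 4/(0.330·1480) = 0.00818 s.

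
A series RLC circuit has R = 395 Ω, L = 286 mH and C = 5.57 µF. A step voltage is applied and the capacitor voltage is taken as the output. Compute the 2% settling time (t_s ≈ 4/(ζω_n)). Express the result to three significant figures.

For a series RLC circuit (capacitor voltage as output), ω_n = 1/√(LC) = 1/√(286 mH · 5.57 µF) = 792 rad/s.
ζ = (R/2)·√(C/L) = (395/2)·√(5.57 µF/286 mH) = 0.872.
t_s ≈ 4/(ζω_n) = 0.00579 s.

t_s ≈ 0.00579 s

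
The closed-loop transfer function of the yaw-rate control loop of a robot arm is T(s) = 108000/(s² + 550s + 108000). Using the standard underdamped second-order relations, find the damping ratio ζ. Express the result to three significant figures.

ζ ≈ 0.837

ω_n = √108000 = 329 rad/s; ζ = 550/(2·329) = 0.837.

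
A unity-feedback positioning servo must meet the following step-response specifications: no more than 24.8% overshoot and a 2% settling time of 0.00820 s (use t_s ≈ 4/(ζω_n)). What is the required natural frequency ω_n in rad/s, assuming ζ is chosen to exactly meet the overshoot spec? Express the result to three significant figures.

ω_n ≈ 1200 rad/s

Inverting the overshoot relation: ζ = |ln 0.248|/√(π² + ln²0.248) = 0.406.
Then ω_n = 4/(ζ t_s) = 4/(0.406 × 0.00820) = 1200 rad/s.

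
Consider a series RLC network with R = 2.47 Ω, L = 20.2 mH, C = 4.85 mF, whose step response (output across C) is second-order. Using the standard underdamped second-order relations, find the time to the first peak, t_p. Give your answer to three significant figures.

t_p ≈ 0.0391 s

For a series RLC circuit (capacitor voltage as output), ω_n = 1/√(LC) = 1/√(20.2 mH · 4.85 mF) = 101 rad/s.
ζ = (R/2)·√(C/L) = (2.47/2)·√(4.85 mF/20.2 mH) = 0.605.
The damped frequency ω_d = ω_n√(1−ζ²) = 80.4 rad/s. t_p = π/ω_d = 0.0391 s.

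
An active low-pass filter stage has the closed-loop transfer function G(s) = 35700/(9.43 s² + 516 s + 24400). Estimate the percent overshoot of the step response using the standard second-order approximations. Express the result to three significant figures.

%OS ≈ 13.5%

Dividing through by 9.43: denominator becomes s² + 54.72 s + 2587.
So ω_n = √2587 = 50.9 rad/s and ζ = 54.72/(2·50.9) = 0.538.
%OS = 100 e^{−πζ/√(1−ζ²)} with ζ = 0.538 gives 13.5%.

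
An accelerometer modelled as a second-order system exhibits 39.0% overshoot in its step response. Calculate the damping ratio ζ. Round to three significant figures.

ζ ≈ 0.287

From %OS = 100·exp(−πζ/√(1−ζ²)), invert to get ζ = −ln(OS)/√(π² + ln²(OS)) with OS = 0.390.
−ln 0.390 = 0.9416, so ζ = 0.9416/√(π² + 0.8866) = 0.287.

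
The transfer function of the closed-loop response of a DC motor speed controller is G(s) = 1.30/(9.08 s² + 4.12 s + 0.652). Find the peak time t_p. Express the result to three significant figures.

Dividing through by 9.08: denominator becomes s² + 0.4537 s + 0.07181.
So ω_n = √0.07181 = 0.268 rad/s and ζ = 0.4537/(2·0.268) = 0.847.
ω_d = ω_n√(1−ζ²) = 0.143 rad/s. t_p = π/ω_d = 22.0 s.

t_p ≈ 22.0 s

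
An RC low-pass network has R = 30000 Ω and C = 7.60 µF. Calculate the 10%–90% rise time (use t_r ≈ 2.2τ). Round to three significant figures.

t_r ≈ 0.502 s

τ = RC = 30000 × 7.60 µF = 0.228 s.
t_r ≈ 2.2τ = 0.502 s.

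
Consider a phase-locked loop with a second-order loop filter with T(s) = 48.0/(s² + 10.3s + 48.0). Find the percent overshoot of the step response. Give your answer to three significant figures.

Comparing the denominator to s² + 2ζω_n s + ω_n²: ω_n = √48.0 = 6.93 rad/s, and 2ζω_n = 10.3 so ζ = 10.3/(2·6.93) = 0.743.
%OS = 100 e^{−πζ/√(1−ζ²)} with ζ = 0.743 gives 3.05%.

%OS ≈ 3.05%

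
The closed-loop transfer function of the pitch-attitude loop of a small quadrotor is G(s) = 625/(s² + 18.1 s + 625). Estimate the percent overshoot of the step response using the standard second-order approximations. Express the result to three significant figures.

%OS ≈ 29.5%

ω_n = √625 = 25.0 rad/s; ζ = 18.1/(2·25.0) = 0.362.
%OS = 100·exp(−πζ/√(1−ζ²)) = 29.5%.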